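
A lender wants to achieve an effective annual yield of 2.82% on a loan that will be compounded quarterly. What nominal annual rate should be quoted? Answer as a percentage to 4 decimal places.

(1 + r/4)^4 − 1 = 0.0282, so 1 + r/4 = 1.0282^(1/4).
r/4 = 0.006977, so r = 0.027907 = 2.7907%.

2.7907%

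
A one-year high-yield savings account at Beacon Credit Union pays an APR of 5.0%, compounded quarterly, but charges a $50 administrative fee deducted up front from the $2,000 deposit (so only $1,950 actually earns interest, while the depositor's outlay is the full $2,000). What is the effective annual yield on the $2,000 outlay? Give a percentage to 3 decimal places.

Value after one year: 1,950 × (1 + 0.050/4)^4 = 1,950 × 1.050945 = $2,049.34.
Effective yield on the $2,000 outlay: 2,049.34 / 2,000 − 1 = 0.024672 = 2.467%.

2.467%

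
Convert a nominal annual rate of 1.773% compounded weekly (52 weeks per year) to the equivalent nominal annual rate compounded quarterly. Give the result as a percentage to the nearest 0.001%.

1.777%

EAR = (1 + 0.01773/52)^52 − 1 = 0.017885.
Solve (1 + r/4)^4 = 1.017885: r/4 = 1.017885^(1/4) − 1 = 0.004442, so r = 0.017766 = 1.777%.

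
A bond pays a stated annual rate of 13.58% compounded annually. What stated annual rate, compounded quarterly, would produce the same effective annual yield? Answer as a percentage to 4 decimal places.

12.9386%

Compounded annually, EAR = nominal = 0.135800.
Solve (1 + r/4)^4 = 1.135800: r/4 = 1.135800^(1/4) − 1 = 0.032346, so r = 0.129386 = 12.9386%.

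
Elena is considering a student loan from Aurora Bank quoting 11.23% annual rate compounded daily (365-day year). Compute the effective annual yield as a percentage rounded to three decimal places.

11.883%

EAR = (1 + 0.1123/365)^365 − 1.
= (1 + 0.000308)^365 − 1 = 1.118829 − 1 = 11.883%.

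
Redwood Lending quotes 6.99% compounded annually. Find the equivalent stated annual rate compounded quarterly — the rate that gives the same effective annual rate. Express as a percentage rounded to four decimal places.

Compounded annually, EAR = nominal = 0.069900.
Solve (1 + r/4)^4 = 1.069900: r/4 = 1.069900^(1/4) − 1 = 0.017035, so r = 0.068139 = 6.8139%.

6.8139%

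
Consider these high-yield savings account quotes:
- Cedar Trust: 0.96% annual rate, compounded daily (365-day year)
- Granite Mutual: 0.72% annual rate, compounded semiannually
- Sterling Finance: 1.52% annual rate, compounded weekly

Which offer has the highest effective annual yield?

Cedar Trust: (1 + 0.0096/365)^365 − 1 = 0.965%
Granite Mutual: (1 + 0.0072/2)^2 − 1 = 0.721%
Sterling Finance: (1 + 0.0152/52)^52 − 1 = 1.531%
The highest effective annual rate is Sterling Finance at 1.531%.

Sterling Finance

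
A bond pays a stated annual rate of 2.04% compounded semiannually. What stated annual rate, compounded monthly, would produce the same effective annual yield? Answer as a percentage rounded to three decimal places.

2.031%

EAR = (1 + 0.0204/2)^2 − 1 = 0.020504.
Solve (1 + r/12)^12 = 1.020504: r/12 = 1.020504^(1/12) − 1 = 0.001693, so r = 0.020314 = 2.031%.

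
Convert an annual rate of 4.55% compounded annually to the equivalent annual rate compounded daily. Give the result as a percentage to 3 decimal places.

Compounded annually, EAR = nominal = 0.045500.
Solve (1 + r/365)^365 = 1.045500: r/365 = 1.045500^(1/365) − 1 = 0.000122, so r = 0.044498 = 4.450%.

4.450%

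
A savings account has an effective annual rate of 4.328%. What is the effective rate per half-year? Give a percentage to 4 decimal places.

2.1411%

The per-half-year rate i satisfies (1 + i)^2 = 1 + 0.04328.
i = 1.04328^(1/2) − 1 = 0.0214108 = 2.1411%.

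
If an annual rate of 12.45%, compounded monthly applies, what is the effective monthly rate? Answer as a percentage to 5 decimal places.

1.03750%

With a nominal annual rate compounded monthly, the periodic rate is the nominal rate divided by 12.
i = 0.1245 / 12 = 0.0103750 = 1.03750%.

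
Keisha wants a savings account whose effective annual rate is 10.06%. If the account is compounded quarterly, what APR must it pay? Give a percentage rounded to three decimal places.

9.701%

(1 + r/4)^4 − 1 = 0.1006, so 1 + r/4 = 1.1006^(1/4).
r/4 = 0.024253, so r = 0.097013 = 9.701%.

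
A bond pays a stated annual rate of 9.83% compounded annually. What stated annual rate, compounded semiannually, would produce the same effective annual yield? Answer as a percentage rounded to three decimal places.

Compounded annually, EAR = nominal = 0.098300.
Solve (1 + r/2)^2 = 1.098300: r/2 = 1.098300^(1/2) − 1 = 0.047998, so r = 0.095996 = 9.600%.

9.600%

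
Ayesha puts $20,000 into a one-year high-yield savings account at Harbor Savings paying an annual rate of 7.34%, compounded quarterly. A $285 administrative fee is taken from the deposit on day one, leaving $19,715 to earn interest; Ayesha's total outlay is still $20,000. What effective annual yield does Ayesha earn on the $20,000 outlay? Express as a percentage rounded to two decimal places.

Value after one year: 19,715 × (1 + 0.0734/4)^4 = 19,715 × 1.075445 = $21,202.40.
Effective yield on the $20,000 outlay: 21,202.40 / 20,000 − 1 = 0.060120 = 6.01%.

6.01%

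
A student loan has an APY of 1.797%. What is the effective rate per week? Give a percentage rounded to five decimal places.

The per-week rate i satisfies (1 + i)^52 = 1 + 0.01797.
i = 1.01797^(1/52) − 1 = 0.0003426 = 0.03426%.

0.03426%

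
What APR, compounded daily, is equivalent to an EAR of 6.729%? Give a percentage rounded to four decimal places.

6.5129%

(1 + r/365)^365 − 1 = 0.06729, so 1 + r/365 = 1.06729^(1/365).
r/365 = 0.000178, so r = 0.065129 = 6.5129%.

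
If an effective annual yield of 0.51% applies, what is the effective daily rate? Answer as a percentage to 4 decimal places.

The per-day rate i satisfies (1 + i)^365 = 1 + 0.0051.
i = 1.0051^(1/365) − 1 = 0.0000139 = 0.0014%.

0.0014%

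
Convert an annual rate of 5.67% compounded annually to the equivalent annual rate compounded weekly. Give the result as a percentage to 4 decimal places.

Compounded annually, EAR = nominal = 0.056700.
Solve (1 + r/52)^52 = 1.056700: r/52 = 1.056700^(1/52) − 1 = 0.001061, so r = 0.055180 = 5.5180%.

5.5180%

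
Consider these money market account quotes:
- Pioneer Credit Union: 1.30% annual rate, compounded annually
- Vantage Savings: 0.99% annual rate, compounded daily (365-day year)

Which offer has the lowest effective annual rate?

Vantage Savings

Pioneer Credit Union: compounded annually, EAR = 1.300%
Vantage Savings: (1 + 0.0099/365)^365 − 1 = 0.995%
The lowest effective annual rate is Vantage Savings at 0.995%.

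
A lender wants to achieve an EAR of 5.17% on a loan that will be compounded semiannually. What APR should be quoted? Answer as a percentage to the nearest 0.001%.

(1 + r/2)^2 − 1 = 0.0517, so 1 + r/2 = 1.0517^(1/2).
r/2 = 0.025524, so r = 0.051049 = 5.105%.

5.105%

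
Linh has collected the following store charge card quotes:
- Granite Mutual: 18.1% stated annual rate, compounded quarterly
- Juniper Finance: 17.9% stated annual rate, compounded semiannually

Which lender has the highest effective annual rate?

Granite Mutual: (1 + 0.181/4)^4 − 1 = 19.366%
Juniper Finance: (1 + 0.179/2)^2 − 1 = 18.701%
The highest effective annual rate is Granite Mutual at 19.366%.

Granite Mutual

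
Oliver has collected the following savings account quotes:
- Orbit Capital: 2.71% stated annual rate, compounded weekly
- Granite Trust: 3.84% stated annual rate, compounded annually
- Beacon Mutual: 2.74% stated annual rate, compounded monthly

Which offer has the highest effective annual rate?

Orbit Capital: (1 + 0.0271/52)^52 − 1 = 2.746%
Granite Trust: compounded annually, EAR = 3.840%
Beacon Mutual: (1 + 0.0274/12)^12 − 1 = 2.775%
The highest effective annual rate is Granite Trust at 3.840%.

Granite Trust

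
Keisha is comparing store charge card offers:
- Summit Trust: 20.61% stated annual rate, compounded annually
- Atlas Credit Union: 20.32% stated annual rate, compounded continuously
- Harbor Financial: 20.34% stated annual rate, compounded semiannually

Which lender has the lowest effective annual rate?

Summit Trust: compounded annually, EAR = 20.610%
Atlas Credit Union: e^0.2032 − 1 = 22.532%
Harbor Financial: (1 + 0.2034/2)^2 − 1 = 21.374%
The lowest effective annual rate is Summit Trust at 20.610%.

Summit Trust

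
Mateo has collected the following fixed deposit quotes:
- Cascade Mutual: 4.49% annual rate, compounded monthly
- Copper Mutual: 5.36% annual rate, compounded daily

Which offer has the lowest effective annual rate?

Cascade Mutual: (1 + 0.0449/12)^12 − 1 = 4.584%
Copper Mutual: (1 + 0.0536/365)^365 − 1 = 5.506%
The lowest effective annual rate is Cascade Mutual at 4.584%.

Cascade Mutual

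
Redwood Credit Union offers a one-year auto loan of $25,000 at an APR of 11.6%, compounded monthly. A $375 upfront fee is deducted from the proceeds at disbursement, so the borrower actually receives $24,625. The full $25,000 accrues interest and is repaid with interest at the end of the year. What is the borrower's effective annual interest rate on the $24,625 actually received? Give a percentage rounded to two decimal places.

13.95%

Amount owed after one year: 25,000 × (1 + 0.116/12)^12 = 25,000 × 1.122370 = $28,059.26.
Effective rate on net proceeds: 28,059.26 / 24,625 − 1 = 0.139462 = 13.95%.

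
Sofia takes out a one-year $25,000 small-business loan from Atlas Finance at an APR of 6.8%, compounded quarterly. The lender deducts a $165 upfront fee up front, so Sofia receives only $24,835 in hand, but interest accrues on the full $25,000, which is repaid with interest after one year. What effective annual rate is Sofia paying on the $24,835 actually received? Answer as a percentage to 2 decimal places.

Amount owed after one year: 25,000 × (1 + 0.068/4)^4 = 25,000 × 1.069754 = $26,743.84.
Effective rate on net proceeds: 26,743.84 / 24,835 − 1 = 0.076861 = 7.69%.

7.69%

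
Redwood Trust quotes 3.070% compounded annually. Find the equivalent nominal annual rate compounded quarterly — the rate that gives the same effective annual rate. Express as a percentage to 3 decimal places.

3.035%

Compounded annually, EAR = nominal = 0.030700.
Solve (1 + r/4)^4 = 1.030700: r/4 = 1.030700^(1/4) − 1 = 0.007588, so r = 0.030353 = 3.035%.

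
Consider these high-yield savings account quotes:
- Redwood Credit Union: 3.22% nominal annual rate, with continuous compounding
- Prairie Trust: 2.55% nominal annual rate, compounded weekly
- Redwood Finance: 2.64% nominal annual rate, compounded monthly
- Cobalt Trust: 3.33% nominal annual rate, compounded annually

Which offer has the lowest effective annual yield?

Redwood Credit Union: e^0.0322 − 1 = 3.272%
Prairie Trust: (1 + 0.0255/52)^52 − 1 = 2.582%
Redwood Finance: (1 + 0.0264/12)^12 − 1 = 2.672%
Cobalt Trust: compounded annually, EAR = 3.330%
The lowest effective annual rate is Prairie Trust at 2.582%.

Prairie Trust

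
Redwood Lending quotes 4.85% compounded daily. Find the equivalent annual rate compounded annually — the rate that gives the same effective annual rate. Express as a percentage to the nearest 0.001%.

EAR = (1 + 0.0485/365)^365 − 1 = 0.049692.
Compounded annually, the equivalent nominal rate is the EAR itself: 4.969%.

4.969%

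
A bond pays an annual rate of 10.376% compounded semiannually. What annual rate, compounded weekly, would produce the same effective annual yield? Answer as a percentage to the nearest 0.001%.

10.126%

EAR = (1 + 0.10376/2)^2 − 1 = 0.106452.
Solve (1 + r/52)^52 = 1.106452: r/52 = 1.106452^(1/52) − 1 = 0.001947, so r = 0.101257 = 10.126%.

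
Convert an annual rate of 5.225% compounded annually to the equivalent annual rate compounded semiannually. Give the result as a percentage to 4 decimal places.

Compounded annually, EAR = nominal = 0.052250.
Solve (1 + r/2)^2 = 1.052250: r/2 = 1.052250^(1/2) − 1 = 0.025792, so r = 0.051585 = 5.1585%.

5.1585%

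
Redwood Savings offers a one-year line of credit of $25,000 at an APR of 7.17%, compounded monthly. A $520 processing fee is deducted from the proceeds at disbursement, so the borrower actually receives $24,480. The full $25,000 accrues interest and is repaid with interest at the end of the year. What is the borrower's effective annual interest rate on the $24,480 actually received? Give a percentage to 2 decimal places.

Amount owed after one year: 25,000 × (1 + 0.0717/12)^12 = 25,000 × 1.074104 = $26,852.60.
Effective rate on net proceeds: 26,852.60 / 24,480 − 1 = 0.096920 = 9.69%.

9.69%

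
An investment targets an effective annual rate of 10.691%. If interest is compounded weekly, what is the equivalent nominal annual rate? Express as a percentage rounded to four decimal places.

(1 + r/52)^52 − 1 = 0.10691, so 1 + r/52 = 1.10691^(1/52).
r/52 = 0.001955, so r = 0.101672 = 10.1672%.

10.1672%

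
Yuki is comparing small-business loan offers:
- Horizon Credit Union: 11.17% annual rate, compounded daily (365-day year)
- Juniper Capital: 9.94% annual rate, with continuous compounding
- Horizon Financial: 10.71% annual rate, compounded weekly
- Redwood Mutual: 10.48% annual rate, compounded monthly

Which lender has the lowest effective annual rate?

Horizon Credit Union: (1 + 0.1117/365)^365 − 1 = 11.816%
Juniper Capital: e^0.0994 − 1 = 10.451%
Horizon Financial: (1 + 0.1071/52)^52 − 1 = 11.292%
Redwood Mutual: (1 + 0.1048/12)^12 − 1 = 10.998%
The lowest effective annual rate is Juniper Capital at 10.451%.

Juniper Capital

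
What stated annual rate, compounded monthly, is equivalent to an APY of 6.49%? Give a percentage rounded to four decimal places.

(1 + r/12)^12 − 1 = 0.0649, so 1 + r/12 = 1.0649^(1/12).
r/12 = 0.005254, so r = 0.063046 = 6.3046%.

6.3046%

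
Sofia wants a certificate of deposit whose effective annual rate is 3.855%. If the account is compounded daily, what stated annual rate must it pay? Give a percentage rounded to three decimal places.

3.783%

(1 + r/365)^365 − 1 = 0.03855, so 1 + r/365 = 1.03855^(1/365).
r/365 = 0.000104, so r = 0.037827 = 3.783%.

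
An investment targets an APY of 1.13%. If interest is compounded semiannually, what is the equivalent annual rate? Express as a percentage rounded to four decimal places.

(1 + r/2)^2 − 1 = 0.0113, so 1 + r/2 = 1.0113^(1/2).
r/2 = 0.005634, so r = 0.011268 = 1.1268%.

1.1268%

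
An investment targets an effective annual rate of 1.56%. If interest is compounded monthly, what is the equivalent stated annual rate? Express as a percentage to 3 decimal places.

(1 + r/12)^12 − 1 = 0.0156, so 1 + r/12 = 1.0156^(1/12).
r/12 = 0.001291, so r = 0.015490 = 1.549%.

1.549%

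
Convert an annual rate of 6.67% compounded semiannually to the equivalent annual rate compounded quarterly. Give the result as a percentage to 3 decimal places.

EAR = (1 + 0.0667/2)^2 − 1 = 0.067812.
Solve (1 + r/4)^4 = 1.067812: r/4 = 1.067812^(1/4) − 1 = 0.016538, so r = 0.066153 = 6.615%.

6.615%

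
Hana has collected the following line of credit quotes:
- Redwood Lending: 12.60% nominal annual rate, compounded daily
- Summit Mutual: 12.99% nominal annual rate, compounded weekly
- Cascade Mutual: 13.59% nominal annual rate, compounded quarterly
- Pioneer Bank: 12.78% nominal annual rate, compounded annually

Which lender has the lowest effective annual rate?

Pioneer Bank

Redwood Lending: (1 + 0.1260/365)^365 − 1 = 13.426%
Summit Mutual: (1 + 0.1299/52)^52 − 1 = 13.853%
Cascade Mutual: (1 + 0.1359/4)^4 − 1 = 14.298%
Pioneer Bank: compounded annually, EAR = 12.780%
The lowest effective annual rate is Pioneer Bank at 12.780%.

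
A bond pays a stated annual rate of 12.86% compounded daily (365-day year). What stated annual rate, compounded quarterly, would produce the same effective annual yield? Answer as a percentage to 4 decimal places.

13.0666%

EAR = (1 + 0.1286/365)^365 − 1 = 0.137209.
Solve (1 + r/4)^4 = 1.137209: r/4 = 1.137209^(1/4) − 1 = 0.032667, so r = 0.130666 = 13.0666%.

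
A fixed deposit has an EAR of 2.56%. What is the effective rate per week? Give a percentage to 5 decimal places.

The per-week rate i satisfies (1 + i)^52 = 1 + 0.0256.
i = 1.0256^(1/52) − 1 = 0.0004862 = 0.04862%.

0.04862%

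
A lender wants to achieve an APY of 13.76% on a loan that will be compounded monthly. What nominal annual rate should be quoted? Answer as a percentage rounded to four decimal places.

12.9616%

(1 + r/12)^12 − 1 = 0.1376, so 1 + r/12 = 1.1376^(1/12).
r/12 = 0.010801, so r = 0.129616 = 12.9616%.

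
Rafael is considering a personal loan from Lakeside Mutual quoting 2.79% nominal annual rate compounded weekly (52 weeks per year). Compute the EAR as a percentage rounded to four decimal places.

EAR = (1 + 0.0279/52)^52 − 1.
= (1 + 0.000537)^52 − 1 = 1.028285 − 1 = 2.8285%.

2.8285%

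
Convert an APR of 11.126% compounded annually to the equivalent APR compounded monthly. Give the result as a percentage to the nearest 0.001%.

Compounded annually, EAR = nominal = 0.111260.
Solve (1 + r/12)^12 = 1.111260: r/12 = 1.111260^(1/12) − 1 = 0.008830, so r = 0.105960 = 10.596%.

10.596%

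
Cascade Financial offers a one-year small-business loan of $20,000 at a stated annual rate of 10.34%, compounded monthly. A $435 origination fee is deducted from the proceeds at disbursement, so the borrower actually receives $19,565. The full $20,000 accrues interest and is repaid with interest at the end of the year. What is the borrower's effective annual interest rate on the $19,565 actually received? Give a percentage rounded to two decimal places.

Amount owed after one year: 20,000 × (1 + 0.1034/12)^12 = 20,000 × 1.108444 = $22,168.88.
Effective rate on net proceeds: 22,168.88 / 19,565 − 1 = 0.133088 = 13.31%.

13.31%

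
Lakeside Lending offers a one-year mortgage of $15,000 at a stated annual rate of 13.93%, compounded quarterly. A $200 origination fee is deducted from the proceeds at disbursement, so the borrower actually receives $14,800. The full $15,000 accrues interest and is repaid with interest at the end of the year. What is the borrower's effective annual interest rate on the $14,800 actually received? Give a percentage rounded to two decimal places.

Amount owed after one year: 15,000 × (1 + 0.1393/4)^4 = 15,000 × 1.146747 = $17,201.21.
Effective rate on net proceeds: 17,201.21 / 14,800 − 1 = 0.162244 = 16.22%.

16.22%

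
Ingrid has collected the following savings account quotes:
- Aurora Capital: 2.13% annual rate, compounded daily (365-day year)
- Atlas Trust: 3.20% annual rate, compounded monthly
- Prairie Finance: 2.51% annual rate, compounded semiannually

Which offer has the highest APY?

Aurora Capital: (1 + 0.0213/365)^365 − 1 = 2.153%
Atlas Trust: (1 + 0.0320/12)^12 − 1 = 3.247%
Prairie Finance: (1 + 0.0251/2)^2 − 1 = 2.526%
The highest effective annual rate is Atlas Trust at 3.247%.

Atlas Trust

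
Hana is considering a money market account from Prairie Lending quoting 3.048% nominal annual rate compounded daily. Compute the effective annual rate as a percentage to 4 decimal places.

3.0948%

EAR = (1 + 0.03048/365)^365 − 1.
= (1 + 0.000084)^365 − 1 = 1.030948 − 1 = 3.0948%.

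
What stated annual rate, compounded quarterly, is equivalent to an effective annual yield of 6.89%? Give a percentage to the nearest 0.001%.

(1 + r/4)^4 − 1 = 0.0689, so 1 + r/4 = 1.0689^(1/4).
r/4 = 0.016797, so r = 0.067188 = 6.719%.

6.719%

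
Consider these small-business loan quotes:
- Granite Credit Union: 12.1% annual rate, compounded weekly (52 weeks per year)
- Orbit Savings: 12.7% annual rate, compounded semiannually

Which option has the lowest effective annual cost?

Granite Credit Union

Granite Credit Union: (1 + 0.121/52)^52 − 1 = 12.847%
Orbit Savings: (1 + 0.127/2)^2 − 1 = 13.103%
The lowest effective annual rate is Granite Credit Union at 12.847%.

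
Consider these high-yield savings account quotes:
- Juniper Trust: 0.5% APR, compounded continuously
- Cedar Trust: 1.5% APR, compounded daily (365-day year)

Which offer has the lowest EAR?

Juniper Trust

Juniper Trust: e^0.005 − 1 = 0.501%
Cedar Trust: (1 + 0.015/365)^365 − 1 = 1.511%
The lowest effective annual rate is Juniper Trust at 0.501%.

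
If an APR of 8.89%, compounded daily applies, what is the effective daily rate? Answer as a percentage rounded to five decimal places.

0.02436%

With a nominal annual rate compounded daily, the periodic rate is the nominal rate divided by 365.
i = 0.0889 / 365 = 0.0002436 = 0.02436%.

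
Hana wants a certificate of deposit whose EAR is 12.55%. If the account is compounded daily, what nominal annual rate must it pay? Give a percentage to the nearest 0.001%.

(1 + r/365)^365 − 1 = 0.1255, so 1 + r/365 = 1.1255^(1/365).
r/365 = 0.000324, so r = 0.118247 = 11.825%.

11.825%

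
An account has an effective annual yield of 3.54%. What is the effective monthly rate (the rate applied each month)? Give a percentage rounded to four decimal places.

The per-month rate i satisfies (1 + i)^12 = 1 + 0.0354.
i = 1.0354^(1/12) − 1 = 0.0029032 = 0.2903%.

0.2903%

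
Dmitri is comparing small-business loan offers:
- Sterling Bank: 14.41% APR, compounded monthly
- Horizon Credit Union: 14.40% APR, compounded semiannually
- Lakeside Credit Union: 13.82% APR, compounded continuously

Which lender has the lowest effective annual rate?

Sterling Bank: (1 + 0.1441/12)^12 − 1 = 15.401%
Horizon Credit Union: (1 + 0.1440/2)^2 − 1 = 14.918%
Lakeside Credit Union: e^0.1382 − 1 = 14.821%
The lowest effective annual rate is Lakeside Credit Union at 14.821%.

Lakeside Credit Union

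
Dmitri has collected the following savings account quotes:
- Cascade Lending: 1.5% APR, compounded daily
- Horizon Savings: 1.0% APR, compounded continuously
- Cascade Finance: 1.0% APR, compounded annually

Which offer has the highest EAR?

Cascade Lending: (1 + 0.015/365)^365 − 1 = 1.511%
Horizon Savings: e^0.010 − 1 = 1.005%
Cascade Finance: compounded annually, EAR = 1.000%
The highest effective annual rate is Cascade Lending at 1.511%.

Cascade Lending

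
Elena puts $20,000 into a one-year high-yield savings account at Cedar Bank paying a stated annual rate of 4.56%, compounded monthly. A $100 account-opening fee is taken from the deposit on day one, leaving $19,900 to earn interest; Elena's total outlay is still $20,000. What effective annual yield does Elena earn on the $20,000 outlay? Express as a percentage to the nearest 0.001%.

Value after one year: 19,900 × (1 + 0.0456/12)^12 = 19,900 × 1.046565 = $20,826.65.
Effective yield on the $20,000 outlay: 20,826.65 / 20,000 − 1 = 0.041332 = 4.133%.

4.133%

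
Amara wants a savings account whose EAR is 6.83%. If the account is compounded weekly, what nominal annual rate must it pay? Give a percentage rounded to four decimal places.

6.6111%

(1 + r/52)^52 − 1 = 0.0683, so 1 + r/52 = 1.0683^(1/52).
r/52 = 0.001271, so r = 0.066111 = 6.6111%.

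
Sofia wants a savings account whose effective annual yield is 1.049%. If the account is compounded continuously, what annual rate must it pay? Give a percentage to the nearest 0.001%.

Continuous: nominal r satisfies e^r − 1 = 0.01049.
r = ln(1 + 0.01049) = ln(1.01049) = 0.010435 = 1.044%.

1.044%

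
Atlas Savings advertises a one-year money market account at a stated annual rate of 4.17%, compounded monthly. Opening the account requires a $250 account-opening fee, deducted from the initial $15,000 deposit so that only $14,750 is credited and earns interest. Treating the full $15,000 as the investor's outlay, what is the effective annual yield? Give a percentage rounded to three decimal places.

Value after one year: 14,750 × (1 + 0.0417/12)^12 = 14,750 × 1.042506 = $15,376.97.
Effective yield on the $15,000 outlay: 15,376.97 / 15,000 − 1 = 0.025131 = 2.513%.

2.513%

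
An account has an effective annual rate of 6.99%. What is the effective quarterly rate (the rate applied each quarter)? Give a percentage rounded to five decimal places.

The per-quarter rate i satisfies (1 + i)^4 = 1 + 0.0699.
i = 1.0699^(1/4) − 1 = 0.0170348 = 1.70348%.

1.70348%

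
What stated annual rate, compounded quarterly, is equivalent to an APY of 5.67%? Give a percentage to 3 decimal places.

(1 + r/4)^4 − 1 = 0.0567, so 1 + r/4 = 1.0567^(1/4).
r/4 = 0.013883, so r = 0.055533 = 5.553%.

5.553%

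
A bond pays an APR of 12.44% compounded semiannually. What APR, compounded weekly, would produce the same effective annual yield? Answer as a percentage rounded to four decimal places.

EAR = (1 + 0.1244/2)^2 − 1 = 0.128269.
Solve (1 + r/52)^52 = 1.128269: r/52 = 1.128269^(1/52) − 1 = 0.002324, so r = 0.120825 = 12.0825%.

12.0825%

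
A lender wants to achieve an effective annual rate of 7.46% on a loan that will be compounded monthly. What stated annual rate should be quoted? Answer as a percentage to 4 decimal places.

7.2165%

(1 + r/12)^12 − 1 = 0.0746, so 1 + r/12 = 1.0746^(1/12).
r/12 = 0.006014, so r = 0.072165 = 7.2165%.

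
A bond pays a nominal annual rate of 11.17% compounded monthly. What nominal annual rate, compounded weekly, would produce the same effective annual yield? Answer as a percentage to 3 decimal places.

11.130%

EAR = (1 + 0.1117/12)^12 − 1 = 0.117600.
Solve (1 + r/52)^52 = 1.117600: r/52 = 1.117600^(1/52) − 1 = 0.002140, so r = 0.111302 = 11.130%.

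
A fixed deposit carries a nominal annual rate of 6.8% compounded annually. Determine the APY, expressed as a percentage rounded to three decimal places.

Annual compounding means the effective rate equals the nominal rate: 6.800%.

6.800%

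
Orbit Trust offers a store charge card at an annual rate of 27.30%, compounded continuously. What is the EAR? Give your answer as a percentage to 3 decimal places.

With continuous compounding, EAR = e^0.2730 − 1.
e^0.2730 = 1.313900, so EAR = 0.313900 = 31.390%.

31.390%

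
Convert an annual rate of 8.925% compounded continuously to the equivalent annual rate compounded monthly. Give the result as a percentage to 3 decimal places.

8.958%

EAR under continuous compounding: e^0.08925 − 1 = 0.093354.
Solve (1 + r/12)^12 = 1.093354: r/12 = 1.093354^(1/12) − 1 = 0.007465, so r = 0.089583 = 8.958%.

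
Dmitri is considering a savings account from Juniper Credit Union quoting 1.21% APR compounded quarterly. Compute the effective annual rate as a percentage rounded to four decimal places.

1.2155%

EAR = (1 + 0.0121/4)^4 − 1.
= (1 + 0.003025)^4 − 1 = 1.012155 − 1 = 1.2155%.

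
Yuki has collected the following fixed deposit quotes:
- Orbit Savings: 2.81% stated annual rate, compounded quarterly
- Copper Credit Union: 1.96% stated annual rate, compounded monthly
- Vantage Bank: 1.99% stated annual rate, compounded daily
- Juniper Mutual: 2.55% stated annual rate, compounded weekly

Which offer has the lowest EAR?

Orbit Savings: (1 + 0.0281/4)^4 − 1 = 2.840%
Copper Credit Union: (1 + 0.0196/12)^12 − 1 = 1.978%
Vantage Bank: (1 + 0.0199/365)^365 − 1 = 2.010%
Juniper Mutual: (1 + 0.0255/52)^52 − 1 = 2.582%
The lowest effective annual rate is Copper Credit Union at 1.978%.

Copper Credit Union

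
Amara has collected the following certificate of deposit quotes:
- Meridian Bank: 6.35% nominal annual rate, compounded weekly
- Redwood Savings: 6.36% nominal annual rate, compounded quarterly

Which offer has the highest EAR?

Meridian Bank: (1 + 0.0635/52)^52 − 1 = 6.552%
Redwood Savings: (1 + 0.0636/4)^4 − 1 = 6.513%
The highest effective annual rate is Meridian Bank at 6.552%.

Meridian Bank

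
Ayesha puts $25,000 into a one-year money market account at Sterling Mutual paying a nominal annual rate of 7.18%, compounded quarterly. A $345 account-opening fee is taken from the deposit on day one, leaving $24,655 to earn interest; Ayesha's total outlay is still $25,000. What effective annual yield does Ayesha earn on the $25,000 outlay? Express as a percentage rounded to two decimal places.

5.89%

Value after one year: 24,655 × (1 + 0.0718/4)^4 = 24,655 × 1.073756 = $26,473.47.
Effective yield on the $25,000 outlay: 26,473.47 / 25,000 − 1 = 0.058939 = 5.89%.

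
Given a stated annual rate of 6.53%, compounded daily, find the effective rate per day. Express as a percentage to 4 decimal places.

With a nominal annual rate compounded daily, the periodic rate is the nominal rate divided by 365.
i = 0.0653 / 365 = 0.0001789 = 0.0179%.

0.0179%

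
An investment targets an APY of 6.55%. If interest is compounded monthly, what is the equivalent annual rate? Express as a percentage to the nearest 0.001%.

6.361%

(1 + r/12)^12 − 1 = 0.0655, so 1 + r/12 = 1.0655^(1/12).
r/12 = 0.005301, so r = 0.063612 = 6.361%.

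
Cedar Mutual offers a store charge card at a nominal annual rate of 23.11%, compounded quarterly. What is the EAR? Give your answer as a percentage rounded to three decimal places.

25.191%

EAR = (1 + 0.2311/4)^4 − 1.
= 1.251910 − 1 = 25.191%.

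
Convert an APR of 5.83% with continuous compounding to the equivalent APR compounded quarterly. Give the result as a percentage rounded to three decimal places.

EAR under continuous compounding: e^0.0583 − 1 = 0.060033.
Solve (1 + r/4)^4 = 1.060033: r/4 = 1.060033^(1/4) − 1 = 0.014682, so r = 0.058727 = 5.873%.

5.873%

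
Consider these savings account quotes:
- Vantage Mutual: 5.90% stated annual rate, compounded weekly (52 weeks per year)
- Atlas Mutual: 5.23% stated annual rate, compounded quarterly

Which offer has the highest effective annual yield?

Vantage Mutual: (1 + 0.0590/52)^52 − 1 = 6.074%
Atlas Mutual: (1 + 0.0523/4)^4 − 1 = 5.333%
The highest effective annual rate is Vantage Mutual at 6.074%.

Vantage Mutual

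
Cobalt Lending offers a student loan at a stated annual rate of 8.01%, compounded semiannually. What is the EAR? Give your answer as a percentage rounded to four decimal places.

EAR = (1 + 0.0801/2)^2 − 1.
= 1.081704 − 1 = 8.1704%.

8.1704%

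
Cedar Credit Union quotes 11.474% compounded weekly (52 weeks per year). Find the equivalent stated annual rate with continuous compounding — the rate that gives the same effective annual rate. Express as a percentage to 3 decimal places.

EAR = (1 + 0.11474/52)^52 − 1 = 0.121440.
Equivalent continuous rate: r = ln(1 + 0.121440) = 0.114614 = 11.461%.

11.461%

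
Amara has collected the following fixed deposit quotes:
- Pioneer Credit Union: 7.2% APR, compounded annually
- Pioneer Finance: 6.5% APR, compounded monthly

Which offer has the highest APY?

Pioneer Credit Union

Pioneer Credit Union: compounded annually, EAR = 7.200%
Pioneer Finance: (1 + 0.065/12)^12 − 1 = 6.697%
The highest effective annual rate is Pioneer Credit Union at 7.200%.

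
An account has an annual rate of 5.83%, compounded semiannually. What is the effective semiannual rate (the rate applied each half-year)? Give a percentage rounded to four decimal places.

2.9150%

With a nominal annual rate compounded semiannually, the periodic rate is the nominal rate divided by 2.
i = 0.0583 / 2 = 0.0291500 = 2.9150%.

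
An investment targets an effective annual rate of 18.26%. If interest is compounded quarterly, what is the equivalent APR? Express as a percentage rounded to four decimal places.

17.1281%

(1 + r/4)^4 − 1 = 0.1826, so 1 + r/4 = 1.1826^(1/4).
r/4 = 0.042820, so r = 0.171281 = 17.1281%.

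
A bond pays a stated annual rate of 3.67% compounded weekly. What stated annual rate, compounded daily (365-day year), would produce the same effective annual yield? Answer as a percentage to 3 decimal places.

3.669%

EAR = (1 + 0.0367/52)^52 − 1 = 0.037368.
Solve (1 + r/365)^365 = 1.037368: r/365 = 1.037368^(1/365) − 1 = 0.000101, so r = 0.036689 = 3.669%.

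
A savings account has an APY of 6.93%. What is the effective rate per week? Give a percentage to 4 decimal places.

0.1289%

The per-week rate i satisfies (1 + i)^52 = 1 + 0.0693.
i = 1.0693^(1/52) − 1 = 0.0012894 = 0.1289%.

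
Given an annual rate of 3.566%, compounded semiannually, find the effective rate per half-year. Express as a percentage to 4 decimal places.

With a nominal annual rate compounded semiannually, the periodic rate is the nominal rate divided by 2.
i = 0.03566 / 2 = 0.0178300 = 1.7830%.

1.7830%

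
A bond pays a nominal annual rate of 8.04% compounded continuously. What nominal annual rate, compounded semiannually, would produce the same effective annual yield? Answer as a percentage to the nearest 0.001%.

EAR under continuous compounding: e^0.0804 − 1 = 0.083720.
Solve (1 + r/2)^2 = 1.083720: r/2 = 1.083720^(1/2) − 1 = 0.041019, so r = 0.082038 = 8.204%.

8.204%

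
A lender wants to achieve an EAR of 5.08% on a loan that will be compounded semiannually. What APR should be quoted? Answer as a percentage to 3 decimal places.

5.017%

(1 + r/2)^2 − 1 = 0.0508, so 1 + r/2 = 1.0508^(1/2).
r/2 = 0.025085, so r = 0.050171 = 5.017%.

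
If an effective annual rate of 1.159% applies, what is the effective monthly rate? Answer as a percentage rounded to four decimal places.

The per-month rate i satisfies (1 + i)^12 = 1 + 0.01159.
i = 1.01159^(1/12) − 1 = 0.0009607 = 0.0961%.

0.0961%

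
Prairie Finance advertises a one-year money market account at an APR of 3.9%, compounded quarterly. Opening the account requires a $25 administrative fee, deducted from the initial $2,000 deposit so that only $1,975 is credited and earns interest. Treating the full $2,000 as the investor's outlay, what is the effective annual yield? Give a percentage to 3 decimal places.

Value after one year: 1,975 × (1 + 0.039/4)^4 = 1,975 × 1.039574 = $2,053.16.
Effective yield on the $2,000 outlay: 2,053.16 / 2,000 − 1 = 0.026579 = 2.658%.

2.658%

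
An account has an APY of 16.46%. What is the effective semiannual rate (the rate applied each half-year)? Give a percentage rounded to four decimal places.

The per-half-year rate i satisfies (1 + i)^2 = 1 + 0.1646.
i = 1.1646^(1/2) − 1 = 0.0791663 = 7.9166%.

7.9166%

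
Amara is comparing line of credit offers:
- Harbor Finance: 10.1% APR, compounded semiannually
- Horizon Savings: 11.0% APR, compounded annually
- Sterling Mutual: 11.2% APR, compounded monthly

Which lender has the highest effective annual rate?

Harbor Finance: (1 + 0.101/2)^2 − 1 = 10.355%
Horizon Savings: compounded annually, EAR = 11.000%
Sterling Mutual: (1 + 0.112/12)^12 − 1 = 11.793%
The highest effective annual rate is Sterling Mutual at 11.793%.

Sterling Mutual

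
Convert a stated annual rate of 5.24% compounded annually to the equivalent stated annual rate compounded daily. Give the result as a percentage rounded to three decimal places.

5.108%

Compounded annually, EAR = nominal = 0.052400.
Solve (1 + r/365)^365 = 1.052400: r/365 = 1.052400^(1/365) − 1 = 0.000140, so r = 0.051077 = 5.108%.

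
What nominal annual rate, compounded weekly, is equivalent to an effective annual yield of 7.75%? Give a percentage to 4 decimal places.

7.4697%

(1 + r/52)^52 − 1 = 0.0775, so 1 + r/52 = 1.0775^(1/52).
r/52 = 0.001436, so r = 0.074697 = 7.4697%.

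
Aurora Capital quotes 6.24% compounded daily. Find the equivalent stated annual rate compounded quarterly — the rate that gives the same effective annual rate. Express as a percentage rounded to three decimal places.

6.288%

EAR = (1 + 0.0624/365)^365 − 1 = 0.064382.
Solve (1 + r/4)^4 = 1.064382: r/4 = 1.064382^(1/4) − 1 = 0.015721, so r = 0.062884 = 6.288%.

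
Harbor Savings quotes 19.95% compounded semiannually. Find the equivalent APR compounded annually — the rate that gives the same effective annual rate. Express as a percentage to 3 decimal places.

20.945%

EAR = (1 + 0.1995/2)^2 − 1 = 0.209450.
Compounded annually, the equivalent nominal rate is the EAR itself: 20.945%.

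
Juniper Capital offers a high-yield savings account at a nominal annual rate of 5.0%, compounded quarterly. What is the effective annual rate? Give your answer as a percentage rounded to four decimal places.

EAR = (1 + 0.050/4)^4 − 1.
= 1.050945 − 1 = 5.0945%.

5.0945%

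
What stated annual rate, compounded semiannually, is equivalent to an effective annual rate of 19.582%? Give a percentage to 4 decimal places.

(1 + r/2)^2 − 1 = 0.19582, so 1 + r/2 = 1.19582^(1/2).
r/2 = 0.093536, so r = 0.187071 = 18.7071%.

18.7071%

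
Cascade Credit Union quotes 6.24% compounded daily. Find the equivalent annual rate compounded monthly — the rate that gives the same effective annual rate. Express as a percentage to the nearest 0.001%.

6.256%

EAR = (1 + 0.0624/365)^365 − 1 = 0.064382.
Solve (1 + r/12)^12 = 1.064382: r/12 = 1.064382^(1/12) − 1 = 0.005213, so r = 0.062557 = 6.256%.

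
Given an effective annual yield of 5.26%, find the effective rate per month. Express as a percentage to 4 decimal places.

The per-month rate i satisfies (1 + i)^12 = 1 + 0.0526.
i = 1.0526^(1/12) − 1 = 0.0042811 = 0.4281%.

0.4281%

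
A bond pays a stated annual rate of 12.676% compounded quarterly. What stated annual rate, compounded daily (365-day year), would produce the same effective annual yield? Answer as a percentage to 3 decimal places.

12.481%

EAR = (1 + 0.12676/4)^4 − 1 = 0.132914.
Solve (1 + r/365)^365 = 1.132914: r/365 = 1.132914^(1/365) − 1 = 0.000342, so r = 0.124814 = 12.481%.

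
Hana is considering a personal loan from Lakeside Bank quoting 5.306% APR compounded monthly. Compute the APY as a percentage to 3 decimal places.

EAR = (1 + 0.05306/12)^12 − 1.
= 1.054370 − 1 = 5.437%.

5.437%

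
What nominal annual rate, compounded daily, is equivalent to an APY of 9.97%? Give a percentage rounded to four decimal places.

(1 + r/365)^365 − 1 = 0.0997, so 1 + r/365 = 1.0997^(1/365).
r/365 = 0.000260, so r = 0.095050 = 9.5050%.

9.5050%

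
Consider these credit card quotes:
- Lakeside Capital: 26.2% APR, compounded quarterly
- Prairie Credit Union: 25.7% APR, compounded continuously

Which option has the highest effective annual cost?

Lakeside Capital: (1 + 0.262/4)^4 − 1 = 28.888%
Prairie Credit Union: e^0.257 − 1 = 29.305%
The highest effective annual rate is Prairie Credit Union at 29.305%.

Prairie Credit Union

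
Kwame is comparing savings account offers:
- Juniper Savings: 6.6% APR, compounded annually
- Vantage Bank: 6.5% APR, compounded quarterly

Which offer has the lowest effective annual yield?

Juniper Savings

Juniper Savings: compounded annually, EAR = 6.600%
Vantage Bank: (1 + 0.065/4)^4 − 1 = 6.660%
The lowest effective annual rate is Juniper Savings at 6.600%.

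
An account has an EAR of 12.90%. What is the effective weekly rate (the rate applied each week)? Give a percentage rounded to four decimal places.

The per-week rate i satisfies (1 + i)^52 = 1 + 0.1290.
i = 1.1290^(1/52) − 1 = 0.0023360 = 0.2336%.

0.2336%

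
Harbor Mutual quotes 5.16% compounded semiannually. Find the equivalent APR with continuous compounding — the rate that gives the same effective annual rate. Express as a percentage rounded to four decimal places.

5.0946%

EAR = (1 + 0.0516/2)^2 − 1 = 0.052266.
Equivalent continuous rate: r = ln(1 + 0.052266) = 0.050946 = 5.0946%.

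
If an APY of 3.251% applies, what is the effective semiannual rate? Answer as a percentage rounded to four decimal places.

1.6125%

The per-half-year rate i satisfies (1 + i)^2 = 1 + 0.03251.
i = 1.03251^(1/2) − 1 = 0.0161250 = 1.6125%.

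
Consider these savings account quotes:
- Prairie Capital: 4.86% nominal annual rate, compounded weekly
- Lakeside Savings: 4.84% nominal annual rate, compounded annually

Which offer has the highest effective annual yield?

Prairie Capital

Prairie Capital: (1 + 0.0486/52)^52 − 1 = 4.978%
Lakeside Savings: compounded annually, EAR = 4.840%
The highest effective annual rate is Prairie Capital at 4.978%.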